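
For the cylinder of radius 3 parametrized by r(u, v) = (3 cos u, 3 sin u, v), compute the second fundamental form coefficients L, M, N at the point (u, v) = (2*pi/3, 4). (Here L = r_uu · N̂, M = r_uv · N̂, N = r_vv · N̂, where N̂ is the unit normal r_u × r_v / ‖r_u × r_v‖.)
L = -3;  M = 0;  N = 0

Compute the unit normal N̂(u, v) = (cos(u), sin(u), 0), and the second partials r_uu, r_uv, r_vv. Take dot products:
  L(u, v) = r_uu · N̂ = -3,
  M(u, v) = r_uv · N̂ = 0,
  N(u, v) = r_vv · N̂ = 0.
Evaluating at (u, v) = (2*pi/3, 4):
  L = -3, M = 0, N = 0.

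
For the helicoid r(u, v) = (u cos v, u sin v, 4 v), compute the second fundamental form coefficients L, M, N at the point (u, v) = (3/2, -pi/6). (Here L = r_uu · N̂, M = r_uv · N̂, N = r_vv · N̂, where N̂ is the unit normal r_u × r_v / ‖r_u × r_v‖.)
L = 0;  M = -8*sqrt(73)/73;  N = 0

Compute the unit normal N̂(u, v) = (4*sin(v)/sqrt(u^2 + 16), -4*cos(v)/sqrt(u^2 + 16), u/sqrt(u^2 + 16)), and the second partials r_uu, r_uv, r_vv. Take dot products:
  L(u, v) = r_uu · N̂ = 0,
  M(u, v) = r_uv · N̂ = -4/sqrt(u^2 + 16),
  N(u, v) = r_vv · N̂ = 0.
Evaluating at (u, v) = (3/2, -pi/6):
  L = 0, M = -8*sqrt(73)/73, N = 0.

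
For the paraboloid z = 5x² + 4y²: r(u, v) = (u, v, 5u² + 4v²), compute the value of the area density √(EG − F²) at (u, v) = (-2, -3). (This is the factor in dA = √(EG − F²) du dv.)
√(EG − F²)|_{(-2, -3)} = sqrt(977)

E = 100*u^2 + 1, F = 80*u*v, G = 64*v^2 + 1, so EG − F² = 100*u^2 + 64*v^2 + 1. Taking the positive square root: √(EG − F²) = sqrt(100*u^2 + 64*v^2 + 1). At (u, v) = (-2, -3): sqrt(977).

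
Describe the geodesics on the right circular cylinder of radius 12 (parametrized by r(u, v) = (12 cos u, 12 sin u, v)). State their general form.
The cylinder is flat (K = 0) and locally isometric to the plane via the development (u, v) ↦ (12 u, v). Geodesics are the pre-images of straight lines: circles (v constant), vertical lines (u constant), and helices (v = c · u + d) for constants c, d.

A right cylinder has E = 12², F = 0, G = 1, so EG − F² = 12², and L = −12, M = N = 0, giving K = (LN − M²)/(EG − F²) = 0 everywhere. A flat surface is locally isometric to the Euclidean plane via the map (u, v) ↦ (12 u, v). Straight lines in the (x̃, ỹ) plane pull back to: (a) horizontal circles (v = const), (b) vertical generators (u = const), and (c) helices (12 u tan θ = v, i.e. v = c · u + d).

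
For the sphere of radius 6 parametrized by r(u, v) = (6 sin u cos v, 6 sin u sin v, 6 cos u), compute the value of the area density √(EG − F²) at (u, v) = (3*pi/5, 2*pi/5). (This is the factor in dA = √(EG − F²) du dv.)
√(EG − F²)|_{(3*pi/5, 2*pi/5)} = 9*sqrt(2*sqrt(5) + 10)

E = 36, F = 0, G = 36*sin(u)^2, so EG − F² = 1296*sin(u)^2. Taking the positive square root: √(EG − F²) = 36*Abs(sin(u)). At (u, v) = (3*pi/5, 2*pi/5): 9*sqrt(2*sqrt(5) + 10).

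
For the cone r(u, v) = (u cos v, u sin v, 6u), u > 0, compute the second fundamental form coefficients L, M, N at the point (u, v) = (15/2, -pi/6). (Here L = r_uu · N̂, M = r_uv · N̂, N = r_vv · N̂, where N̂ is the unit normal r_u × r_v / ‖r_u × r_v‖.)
L = 0;  M = 0;  N = 45*sqrt(37)/37

Compute the unit normal N̂(u, v) = (-6*sqrt(37)*u*cos(v)/(37*Abs(u)), -6*sqrt(37)*u*sin(v)/(37*Abs(u)), sqrt(37)*u/(37*Abs(u))), and the second partials r_uu, r_uv, r_vv. Take dot products:
  L(u, v) = r_uu · N̂ = 0,
  M(u, v) = r_uv · N̂ = 0,
  N(u, v) = r_vv · N̂ = 6*sqrt(37)*u^2/(37*Abs(u)).
Evaluating at (u, v) = (15/2, -pi/6):
  L = 0, M = 0, N = 45*sqrt(37)/37.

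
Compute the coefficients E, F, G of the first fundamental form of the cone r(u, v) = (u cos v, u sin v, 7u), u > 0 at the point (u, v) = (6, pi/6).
E = 50;  F = 0;  G = 36

Partials: r_u = (cos(v), sin(v), 7), r_v = (-u*sin(v), u*cos(v), 0). As functions of (u, v):
  E = r_u · r_u = 50,
  F = r_u · r_v = 0,
  G = r_v · r_v = u^2.
Evaluating at (u, v) = (6, pi/6): E = 50, F = 0, G = 36.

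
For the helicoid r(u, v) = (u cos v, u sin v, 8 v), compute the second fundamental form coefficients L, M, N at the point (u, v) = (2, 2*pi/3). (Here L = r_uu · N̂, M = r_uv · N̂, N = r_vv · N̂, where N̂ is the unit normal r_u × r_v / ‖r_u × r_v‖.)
L = 0;  M = -4*sqrt(17)/17;  N = 0

Compute the unit normal N̂(u, v) = (8*sin(v)/sqrt(u^2 + 64), -8*cos(v)/sqrt(u^2 + 64), u/sqrt(u^2 + 64)), and the second partials r_uu, r_uv, r_vv. Take dot products:
  L(u, v) = r_uu · N̂ = 0,
  M(u, v) = r_uv · N̂ = -8/sqrt(u^2 + 64),
  N(u, v) = r_vv · N̂ = 0.
Evaluating at (u, v) = (2, 2*pi/3):
  L = 0, M = -4*sqrt(17)/17, N = 0.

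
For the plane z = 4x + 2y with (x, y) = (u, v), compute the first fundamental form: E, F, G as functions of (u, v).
E = 17;  F = 8;  G = 5

Compute partials: r_u = (1, 0, 4), r_v = (0, 1, 2). Then
  E = r_u · r_u = 17,
  F = r_u · r_v = 8,
  G = r_v · r_v = 5.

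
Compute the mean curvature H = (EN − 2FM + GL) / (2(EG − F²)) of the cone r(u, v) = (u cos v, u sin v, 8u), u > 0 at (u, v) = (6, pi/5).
H = 2*sqrt(65)/195

With E = 65, F = 0, G = u^2, L = 0, M = 0, N = 8*sqrt(65)*u^2/(65*Abs(u)), assemble
  H = (EN − 2FM + GL) / (2(EG − F²)) = 4*sqrt(65)/(65*Abs(u)).
At (u, v) = (6, pi/5): H = 2*sqrt(65)/195.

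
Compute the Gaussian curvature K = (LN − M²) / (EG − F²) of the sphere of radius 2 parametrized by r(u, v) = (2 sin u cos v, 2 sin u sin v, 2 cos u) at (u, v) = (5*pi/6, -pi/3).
K = 1/4

Coefficients of the first fundamental form: E = 4, F = 0, G = 4*sin(u)^2.
Coefficients of the second fundamental form: L = -2*sin(u)/Abs(sin(u)), M = 0, N = -2*sin(u)^3/Abs(sin(u)).
Assemble K = (LN − M²)/(EG − F²) = 1/4. At (u, v) = (5*pi/6, -pi/3): K = 1/4.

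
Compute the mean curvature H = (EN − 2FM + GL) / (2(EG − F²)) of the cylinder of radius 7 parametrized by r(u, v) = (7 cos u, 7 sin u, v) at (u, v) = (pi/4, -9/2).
H = -1/14

With E = 49, F = 0, G = 1, L = -7, M = 0, N = 0, assemble
  H = (EN − 2FM + GL) / (2(EG − F²)) = -1/14.
At (u, v) = (pi/4, -9/2): H = -1/14.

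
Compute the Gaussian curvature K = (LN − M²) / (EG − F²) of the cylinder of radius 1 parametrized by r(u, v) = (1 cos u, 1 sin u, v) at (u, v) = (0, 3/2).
K = 0

Coefficients of the first fundamental form: E = 1, F = 0, G = 1.
Coefficients of the second fundamental form: L = -1, M = 0, N = 0.
Assemble K = (LN − M²)/(EG − F²) = 0. At (u, v) = (0, 3/2): K = 0.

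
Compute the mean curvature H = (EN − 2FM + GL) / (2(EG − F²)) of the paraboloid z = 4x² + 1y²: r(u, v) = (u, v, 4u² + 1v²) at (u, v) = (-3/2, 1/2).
H = 153*sqrt(146)/21316

With E = 64*u^2 + 1, F = 16*u*v, G = 4*v^2 + 1, L = 8/sqrt(64*u^2 + 4*v^2 + 1), M = 0, N = 2/sqrt(64*u^2 + 4*v^2 + 1), assemble
  H = (EN − 2FM + GL) / (2(EG − F²)) = (64*u^2 + 16*v^2 + 5)/(64*u^2 + 4*v^2 + 1)^(3/2).
At (u, v) = (-3/2, 1/2): H = 153*sqrt(146)/21316.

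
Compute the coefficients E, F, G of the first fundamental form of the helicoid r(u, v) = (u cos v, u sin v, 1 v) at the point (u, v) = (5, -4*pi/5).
E = 1;  F = 0;  G = 26

Partials: r_u = (cos(v), sin(v), 0), r_v = (-u*sin(v), u*cos(v), 1). As functions of (u, v):
  E = r_u · r_u = 1,
  F = r_u · r_v = 0,
  G = r_v · r_v = u^2 + 1.
Evaluating at (u, v) = (5, -4*pi/5): E = 1, F = 0, G = 26.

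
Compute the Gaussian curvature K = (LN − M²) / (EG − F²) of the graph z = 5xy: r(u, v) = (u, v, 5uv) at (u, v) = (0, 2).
K = -25/10201

Coefficients of the first fundamental form: E = 25*v^2 + 1, F = 25*u*v, G = 25*u^2 + 1.
Coefficients of the second fundamental form: L = 0, M = 5/sqrt(25*u^2 + 25*v^2 + 1), N = 0.
Assemble K = (LN − M²)/(EG − F²) = -25/(625*u^4 + 1250*u^2*v^2 + 50*u^2 + 625*v^4 + 50*v^2 + 1). At (u, v) = (0, 2): K = -25/10201.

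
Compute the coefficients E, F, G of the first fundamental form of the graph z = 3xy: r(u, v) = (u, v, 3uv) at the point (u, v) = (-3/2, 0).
E = 1;  F = 0;  G = 85/4

Partials: r_u = (1, 0, 3*v), r_v = (0, 1, 3*u). As functions of (u, v):
  E = r_u · r_u = 9*v^2 + 1,
  F = r_u · r_v = 9*u*v,
  G = r_v · r_v = 9*u^2 + 1.
Evaluating at (u, v) = (-3/2, 0): E = 1, F = 0, G = 85/4.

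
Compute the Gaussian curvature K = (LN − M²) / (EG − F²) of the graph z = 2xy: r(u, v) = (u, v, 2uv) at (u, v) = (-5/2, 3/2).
K = -4/1225

Coefficients of the first fundamental form: E = 4*v^2 + 1, F = 4*u*v, G = 4*u^2 + 1.
Coefficients of the second fundamental form: L = 0, M = 2/sqrt(4*u^2 + 4*v^2 + 1), N = 0.
Assemble K = (LN − M²)/(EG − F²) = -4/(16*u^4 + 32*u^2*v^2 + 8*u^2 + 16*v^4 + 8*v^2 + 1). At (u, v) = (-5/2, 3/2): K = -4/1225.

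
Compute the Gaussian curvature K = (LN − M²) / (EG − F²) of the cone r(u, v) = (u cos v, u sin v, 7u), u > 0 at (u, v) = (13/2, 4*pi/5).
K = 0

Coefficients of the first fundamental form: E = 50, F = 0, G = u^2.
Coefficients of the second fundamental form: L = 0, M = 0, N = 7*sqrt(2)*u^2/(10*Abs(u)).
Assemble K = (LN − M²)/(EG − F²) = 0. At (u, v) = (13/2, 4*pi/5): K = 0.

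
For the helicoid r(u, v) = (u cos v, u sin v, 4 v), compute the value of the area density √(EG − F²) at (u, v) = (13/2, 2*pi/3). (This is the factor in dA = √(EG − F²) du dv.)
√(EG − F²)|_{(13/2, 2*pi/3)} = sqrt(233)/2

E = 1, F = 0, G = u^2 + 16, so EG − F² = u^2 + 16. Taking the positive square root: √(EG − F²) = sqrt(u^2 + 16). At (u, v) = (13/2, 2*pi/3): sqrt(233)/2.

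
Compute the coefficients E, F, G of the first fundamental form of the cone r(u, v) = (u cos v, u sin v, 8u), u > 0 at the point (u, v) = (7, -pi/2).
E = 65;  F = 0;  G = 49

Partials: r_u = (cos(v), sin(v), 8), r_v = (-u*sin(v), u*cos(v), 0). As functions of (u, v):
  E = r_u · r_u = 65,
  F = r_u · r_v = 0,
  G = r_v · r_v = u^2.
Evaluating at (u, v) = (7, -pi/2): E = 65, F = 0, G = 49.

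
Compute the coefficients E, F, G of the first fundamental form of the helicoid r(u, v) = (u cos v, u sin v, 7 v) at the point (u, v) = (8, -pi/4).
E = 1;  F = 0;  G = 113

Partials: r_u = (cos(v), sin(v), 0), r_v = (-u*sin(v), u*cos(v), 7). As functions of (u, v):
  E = r_u · r_u = 1,
  F = r_u · r_v = 0,
  G = r_v · r_v = u^2 + 49.
Evaluating at (u, v) = (8, -pi/4): E = 1, F = 0, G = 113.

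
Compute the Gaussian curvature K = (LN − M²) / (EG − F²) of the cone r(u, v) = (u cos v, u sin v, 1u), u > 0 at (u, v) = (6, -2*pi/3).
K = 0

Coefficients of the first fundamental form: E = 2, F = 0, G = u^2.
Coefficients of the second fundamental form: L = 0, M = 0, N = sqrt(2)*u^2/(2*Abs(u)).
Assemble K = (LN − M²)/(EG − F²) = 0. At (u, v) = (6, -2*pi/3): K = 0.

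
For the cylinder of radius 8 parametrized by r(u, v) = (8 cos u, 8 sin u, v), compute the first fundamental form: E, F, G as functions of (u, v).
E = 64;  F = 0;  G = 1

Compute partials: r_u = (-8*sin(u), 8*cos(u), 0), r_v = (0, 0, 1). Then
  E = r_u · r_u = 64,
  F = r_u · r_v = 0,
  G = r_v · r_v = 1.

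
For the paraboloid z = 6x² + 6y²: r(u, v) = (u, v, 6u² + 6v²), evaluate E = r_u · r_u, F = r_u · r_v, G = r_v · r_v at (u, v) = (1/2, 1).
E = 37;  F = 72;  G = 145

Partials: r_u = (1, 0, 12*u), r_v = (0, 1, 12*v). As functions of (u, v):
  E = r_u · r_u = 144*u^2 + 1,
  F = r_u · r_v = 144*u*v,
  G = r_v · r_v = 144*v^2 + 1.
Evaluating at (u, v) = (1/2, 1): E = 37, F = 72, G = 145.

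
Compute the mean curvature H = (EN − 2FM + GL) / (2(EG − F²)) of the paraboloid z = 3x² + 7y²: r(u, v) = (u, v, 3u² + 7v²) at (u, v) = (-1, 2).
H = 2614*sqrt(821)/674041

With E = 36*u^2 + 1, F = 84*u*v, G = 196*v^2 + 1, L = 6/sqrt(36*u^2 + 196*v^2 + 1), M = 0, N = 14/sqrt(36*u^2 + 196*v^2 + 1), assemble
  H = (EN − 2FM + GL) / (2(EG − F²)) = 2*(126*u^2 + 294*v^2 + 5)/(36*u^2 + 196*v^2 + 1)^(3/2).
At (u, v) = (-1, 2): H = 2614*sqrt(821)/674041.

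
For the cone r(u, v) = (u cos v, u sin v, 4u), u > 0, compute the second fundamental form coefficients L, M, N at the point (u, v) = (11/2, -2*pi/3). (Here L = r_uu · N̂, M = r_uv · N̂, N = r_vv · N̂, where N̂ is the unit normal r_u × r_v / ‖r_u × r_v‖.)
L = 0;  M = 0;  N = 22*sqrt(17)/17

Compute the unit normal N̂(u, v) = (-4*sqrt(17)*u*cos(v)/(17*Abs(u)), -4*sqrt(17)*u*sin(v)/(17*Abs(u)), sqrt(17)*u/(17*Abs(u))), and the second partials r_uu, r_uv, r_vv. Take dot products:
  L(u, v) = r_uu · N̂ = 0,
  M(u, v) = r_uv · N̂ = 0,
  N(u, v) = r_vv · N̂ = 4*sqrt(17)*u^2/(17*Abs(u)).
Evaluating at (u, v) = (11/2, -2*pi/3):
  L = 0, M = 0, N = 22*sqrt(17)/17.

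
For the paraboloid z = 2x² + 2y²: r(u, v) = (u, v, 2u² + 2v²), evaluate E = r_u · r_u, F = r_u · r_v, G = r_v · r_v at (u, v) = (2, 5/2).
E = 65;  F = 80;  G = 101

Partials: r_u = (1, 0, 4*u), r_v = (0, 1, 4*v). As functions of (u, v):
  E = r_u · r_u = 16*u^2 + 1,
  F = r_u · r_v = 16*u*v,
  G = r_v · r_v = 16*v^2 + 1.
Evaluating at (u, v) = (2, 5/2): E = 65, F = 80, G = 101.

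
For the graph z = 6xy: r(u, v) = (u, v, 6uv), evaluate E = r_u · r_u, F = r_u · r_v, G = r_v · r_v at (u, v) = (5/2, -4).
E = 577;  F = -360;  G = 226

Partials: r_u = (1, 0, 6*v), r_v = (0, 1, 6*u). As functions of (u, v):
  E = r_u · r_u = 36*v^2 + 1,
  F = r_u · r_v = 36*u*v,
  G = r_v · r_v = 36*u^2 + 1.
Evaluating at (u, v) = (5/2, -4): E = 577, F = -360, G = 226.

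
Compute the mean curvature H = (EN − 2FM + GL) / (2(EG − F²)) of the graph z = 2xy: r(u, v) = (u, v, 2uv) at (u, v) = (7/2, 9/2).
H = -126*sqrt(131)/17161

With E = 4*v^2 + 1, F = 4*u*v, G = 4*u^2 + 1, L = 0, M = 2/sqrt(4*u^2 + 4*v^2 + 1), N = 0, assemble
  H = (EN − 2FM + GL) / (2(EG − F²)) = -8*u*v/(4*u^2 + 4*v^2 + 1)^(3/2).
At (u, v) = (7/2, 9/2): H = -126*sqrt(131)/17161.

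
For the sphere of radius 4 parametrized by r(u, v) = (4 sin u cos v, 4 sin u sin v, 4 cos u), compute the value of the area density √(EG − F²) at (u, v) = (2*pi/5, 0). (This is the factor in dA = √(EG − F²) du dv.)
√(EG − F²)|_{(2*pi/5, 0)} = 4*sqrt(2*sqrt(5) + 10)

E = 16, F = 0, G = 16*sin(u)^2, so EG − F² = 256*sin(u)^2. Taking the positive square root: √(EG − F²) = 16*Abs(sin(u)). At (u, v) = (2*pi/5, 0): 4*sqrt(2*sqrt(5) + 10).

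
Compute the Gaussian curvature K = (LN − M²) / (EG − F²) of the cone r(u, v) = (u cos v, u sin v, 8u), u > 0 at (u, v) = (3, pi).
K = 0

Coefficients of the first fundamental form: E = 65, F = 0, G = u^2.
Coefficients of the second fundamental form: L = 0, M = 0, N = 8*sqrt(65)*u^2/(65*Abs(u)).
Assemble K = (LN − M²)/(EG − F²) = 0. At (u, v) = (3, pi): K = 0.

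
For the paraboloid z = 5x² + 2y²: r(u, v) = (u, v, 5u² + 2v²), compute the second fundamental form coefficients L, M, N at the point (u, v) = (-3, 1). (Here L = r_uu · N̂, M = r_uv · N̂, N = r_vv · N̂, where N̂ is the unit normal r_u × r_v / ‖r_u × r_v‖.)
L = 10*sqrt(917)/917;  M = 0;  N = 4*sqrt(917)/917

Compute the unit normal N̂(u, v) = (-10*u/sqrt(100*u^2 + 16*v^2 + 1), -4*v/sqrt(100*u^2 + 16*v^2 + 1), 1/sqrt(100*u^2 + 16*v^2 + 1)), and the second partials r_uu, r_uv, r_vv. Take dot products:
  L(u, v) = r_uu · N̂ = 10/sqrt(100*u^2 + 16*v^2 + 1),
  M(u, v) = r_uv · N̂ = 0,
  N(u, v) = r_vv · N̂ = 4/sqrt(100*u^2 + 16*v^2 + 1).
Evaluating at (u, v) = (-3, 1):
  L = 10*sqrt(917)/917, M = 0, N = 4*sqrt(917)/917.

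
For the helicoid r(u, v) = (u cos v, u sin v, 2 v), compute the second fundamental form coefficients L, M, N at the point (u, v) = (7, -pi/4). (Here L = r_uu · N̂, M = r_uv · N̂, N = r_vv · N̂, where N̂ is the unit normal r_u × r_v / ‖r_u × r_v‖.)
L = 0;  M = -2*sqrt(53)/53;  N = 0

Compute the unit normal N̂(u, v) = (2*sin(v)/sqrt(u^2 + 4), -2*cos(v)/sqrt(u^2 + 4), u/sqrt(u^2 + 4)), and the second partials r_uu, r_uv, r_vv. Take dot products:
  L(u, v) = r_uu · N̂ = 0,
  M(u, v) = r_uv · N̂ = -2/sqrt(u^2 + 4),
  N(u, v) = r_vv · N̂ = 0.
Evaluating at (u, v) = (7, -pi/4):
  L = 0, M = -2*sqrt(53)/53, N = 0.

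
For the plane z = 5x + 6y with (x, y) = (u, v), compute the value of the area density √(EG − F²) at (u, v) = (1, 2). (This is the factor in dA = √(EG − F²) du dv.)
√(EG − F²)|_{(1, 2)} = sqrt(62)

E = 26, F = 30, G = 37, so EG − F² = 62. Taking the positive square root: √(EG − F²) = sqrt(62). At (u, v) = (1, 2): sqrt(62).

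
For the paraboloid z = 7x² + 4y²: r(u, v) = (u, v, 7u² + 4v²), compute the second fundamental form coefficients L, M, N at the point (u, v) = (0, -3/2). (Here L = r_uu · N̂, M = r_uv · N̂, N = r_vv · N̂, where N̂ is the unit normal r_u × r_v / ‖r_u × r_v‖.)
L = 14*sqrt(145)/145;  M = 0;  N = 8*sqrt(145)/145

Compute the unit normal N̂(u, v) = (-14*u/sqrt(196*u^2 + 64*v^2 + 1), -8*v/sqrt(196*u^2 + 64*v^2 + 1), 1/sqrt(196*u^2 + 64*v^2 + 1)), and the second partials r_uu, r_uv, r_vv. Take dot products:
  L(u, v) = r_uu · N̂ = 14/sqrt(196*u^2 + 64*v^2 + 1),
  M(u, v) = r_uv · N̂ = 0,
  N(u, v) = r_vv · N̂ = 8/sqrt(196*u^2 + 64*v^2 + 1).
Evaluating at (u, v) = (0, -3/2):
  L = 14*sqrt(145)/145, M = 0, N = 8*sqrt(145)/145.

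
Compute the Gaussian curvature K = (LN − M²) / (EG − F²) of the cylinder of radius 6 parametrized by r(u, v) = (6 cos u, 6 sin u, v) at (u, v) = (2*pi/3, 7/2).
K = 0

Coefficients of the first fundamental form: E = 36, F = 0, G = 1.
Coefficients of the second fundamental form: L = -6, M = 0, N = 0.
Assemble K = (LN − M²)/(EG − F²) = 0. At (u, v) = (2*pi/3, 7/2): K = 0.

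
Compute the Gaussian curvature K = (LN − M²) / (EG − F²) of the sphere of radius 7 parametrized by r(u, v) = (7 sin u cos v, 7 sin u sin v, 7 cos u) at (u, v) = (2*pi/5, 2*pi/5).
K = 1/49

Coefficients of the first fundamental form: E = 49, F = 0, G = 49*sin(u)^2.
Coefficients of the second fundamental form: L = -7*sin(u)/Abs(sin(u)), M = 0, N = -7*sin(u)^3/Abs(sin(u)).
Assemble K = (LN − M²)/(EG − F²) = 1/49. At (u, v) = (2*pi/5, 2*pi/5): K = 1/49.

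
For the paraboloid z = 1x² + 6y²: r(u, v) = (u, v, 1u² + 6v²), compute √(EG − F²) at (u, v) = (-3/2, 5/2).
√(EG − F²)|_{(-3/2, 5/2)} = sqrt(910)

E = 4*u^2 + 1, F = 24*u*v, G = 144*v^2 + 1; EG − F² = 4*u^2 + 144*v^2 + 1; √(EG − F²) = sqrt(4*u^2 + 144*v^2 + 1). At the given point: sqrt(910).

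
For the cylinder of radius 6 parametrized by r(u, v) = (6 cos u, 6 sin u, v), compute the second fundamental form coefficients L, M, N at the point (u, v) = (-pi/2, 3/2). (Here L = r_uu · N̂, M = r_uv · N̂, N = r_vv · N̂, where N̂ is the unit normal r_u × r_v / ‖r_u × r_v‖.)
L = -6;  M = 0;  N = 0

Compute the unit normal N̂(u, v) = (cos(u), sin(u), 0), and the second partials r_uu, r_uv, r_vv. Take dot products:
  L(u, v) = r_uu · N̂ = -6,
  M(u, v) = r_uv · N̂ = 0,
  N(u, v) = r_vv · N̂ = 0.
Evaluating at (u, v) = (-pi/2, 3/2):
  L = -6, M = 0, N = 0.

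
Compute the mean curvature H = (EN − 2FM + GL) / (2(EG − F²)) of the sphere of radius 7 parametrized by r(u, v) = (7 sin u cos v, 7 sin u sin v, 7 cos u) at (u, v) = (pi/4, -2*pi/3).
H = -1/7

With E = 49, F = 0, G = 49*sin(u)^2, L = -7*sin(u)/Abs(sin(u)), M = 0, N = -7*sin(u)^3/Abs(sin(u)), assemble
  H = (EN − 2FM + GL) / (2(EG − F²)) = -sin(u)/(7*Abs(sin(u))).
At (u, v) = (pi/4, -2*pi/3): H = -1/7.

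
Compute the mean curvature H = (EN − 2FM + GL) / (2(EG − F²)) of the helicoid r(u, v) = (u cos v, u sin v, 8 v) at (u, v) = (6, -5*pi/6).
H = 0

With E = 1, F = 0, G = u^2 + 64, L = 0, M = -8/sqrt(u^2 + 64), N = 0, assemble
  H = (EN − 2FM + GL) / (2(EG − F²)) = 0.
At (u, v) = (6, -5*pi/6): H = 0.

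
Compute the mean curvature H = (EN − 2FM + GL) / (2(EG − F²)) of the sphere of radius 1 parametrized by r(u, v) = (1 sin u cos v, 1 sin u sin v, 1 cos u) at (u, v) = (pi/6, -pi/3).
H = -1

With E = 1, F = 0, G = sin(u)^2, L = -sin(u)/Abs(sin(u)), M = 0, N = -sin(u)^3/Abs(sin(u)), assemble
  H = (EN − 2FM + GL) / (2(EG − F²)) = -sin(u)/Abs(sin(u)).
At (u, v) = (pi/6, -pi/3): H = -1.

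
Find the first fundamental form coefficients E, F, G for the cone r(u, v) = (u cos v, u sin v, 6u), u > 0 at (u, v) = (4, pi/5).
E = 37;  F = 0;  G = 16

Partials: r_u = (cos(v), sin(v), 6), r_v = (-u*sin(v), u*cos(v), 0). As functions of (u, v):
  E = r_u · r_u = 37,
  F = r_u · r_v = 0,
  G = r_v · r_v = u^2.
Evaluating at (u, v) = (4, pi/5): E = 37, F = 0, G = 16.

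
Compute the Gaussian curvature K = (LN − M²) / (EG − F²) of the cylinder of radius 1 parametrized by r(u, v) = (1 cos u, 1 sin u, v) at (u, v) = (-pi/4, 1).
K = 0

Coefficients of the first fundamental form: E = 1, F = 0, G = 1.
Coefficients of the second fundamental form: L = -1, M = 0, N = 0.
Assemble K = (LN − M²)/(EG − F²) = 0. At (u, v) = (-pi/4, 1): K = 0.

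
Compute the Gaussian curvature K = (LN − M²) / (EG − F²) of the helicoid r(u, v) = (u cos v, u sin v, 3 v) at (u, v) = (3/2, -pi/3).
K = -16/225

Coefficients of the first fundamental form: E = 1, F = 0, G = u^2 + 9.
Coefficients of the second fundamental form: L = 0, M = -3/sqrt(u^2 + 9), N = 0.
Assemble K = (LN − M²)/(EG − F²) = -9/(u^2 + 9)^2. At (u, v) = (3/2, -pi/3): K = -16/225.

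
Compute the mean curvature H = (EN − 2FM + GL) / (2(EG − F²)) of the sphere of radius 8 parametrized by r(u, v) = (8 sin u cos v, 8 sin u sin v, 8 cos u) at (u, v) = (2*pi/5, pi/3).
H = -1/8

With E = 64, F = 0, G = 64*sin(u)^2, L = -8*sin(u)/Abs(sin(u)), M = 0, N = -8*sin(u)^3/Abs(sin(u)), assemble
  H = (EN − 2FM + GL) / (2(EG − F²)) = -sin(u)/(8*Abs(sin(u))).
At (u, v) = (2*pi/5, pi/3): H = -1/8.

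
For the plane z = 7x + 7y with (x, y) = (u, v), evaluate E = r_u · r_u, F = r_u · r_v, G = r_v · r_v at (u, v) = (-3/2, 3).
E = 50;  F = 49;  G = 50

Partials: r_u = (1, 0, 7), r_v = (0, 1, 7). As functions of (u, v):
  E = r_u · r_u = 50,
  F = r_u · r_v = 49,
  G = r_v · r_v = 50.
Evaluating at (u, v) = (-3/2, 3): E = 50, F = 49, G = 50.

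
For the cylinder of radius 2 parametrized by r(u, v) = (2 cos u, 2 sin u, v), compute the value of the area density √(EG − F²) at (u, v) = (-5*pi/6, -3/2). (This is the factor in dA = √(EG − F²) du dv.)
√(EG − F²)|_{(-5*pi/6, -3/2)} = 2

E = 4, F = 0, G = 1, so EG − F² = 4. Taking the positive square root: √(EG − F²) = 2. At (u, v) = (-5*pi/6, -3/2): 2.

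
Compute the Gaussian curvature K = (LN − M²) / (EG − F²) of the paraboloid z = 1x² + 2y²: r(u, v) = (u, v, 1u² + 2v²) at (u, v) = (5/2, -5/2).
K = 2/3969

Coefficients of the first fundamental form: E = 4*u^2 + 1, F = 8*u*v, G = 16*v^2 + 1.
Coefficients of the second fundamental form: L = 2/sqrt(4*u^2 + 16*v^2 + 1), M = 0, N = 4/sqrt(4*u^2 + 16*v^2 + 1).
Assemble K = (LN − M²)/(EG − F²) = 8/(16*u^4 + 128*u^2*v^2 + 8*u^2 + 256*v^4 + 32*v^2 + 1). At (u, v) = (5/2, -5/2): K = 2/3969.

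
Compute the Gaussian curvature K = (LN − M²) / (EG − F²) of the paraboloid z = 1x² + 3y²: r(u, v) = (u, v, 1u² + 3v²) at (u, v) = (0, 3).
K = 12/105625

Coefficients of the first fundamental form: E = 4*u^2 + 1, F = 12*u*v, G = 36*v^2 + 1.
Coefficients of the second fundamental form: L = 2/sqrt(4*u^2 + 36*v^2 + 1), M = 0, N = 6/sqrt(4*u^2 + 36*v^2 + 1).
Assemble K = (LN − M²)/(EG − F²) = 12/(16*u^4 + 288*u^2*v^2 + 8*u^2 + 1296*v^4 + 72*v^2 + 1). At (u, v) = (0, 3): K = 12/105625.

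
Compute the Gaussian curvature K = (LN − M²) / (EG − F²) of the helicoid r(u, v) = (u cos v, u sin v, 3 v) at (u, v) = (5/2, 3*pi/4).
K = -144/3721

Coefficients of the first fundamental form: E = 1, F = 0, G = u^2 + 9.
Coefficients of the second fundamental form: L = 0, M = -3/sqrt(u^2 + 9), N = 0.
Assemble K = (LN − M²)/(EG − F²) = -9/(u^2 + 9)^2. At (u, v) = (5/2, 3*pi/4): K = -144/3721.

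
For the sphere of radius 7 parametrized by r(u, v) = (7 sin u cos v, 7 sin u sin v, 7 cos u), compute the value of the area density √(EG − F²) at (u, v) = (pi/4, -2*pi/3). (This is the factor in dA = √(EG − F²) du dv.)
√(EG − F²)|_{(pi/4, -2*pi/3)} = 49*sqrt(2)/2

E = 49, F = 0, G = 49*sin(u)^2, so EG − F² = 2401*sin(u)^2. Taking the positive square root: √(EG − F²) = 49*Abs(sin(u)). At (u, v) = (pi/4, -2*pi/3): 49*sqrt(2)/2.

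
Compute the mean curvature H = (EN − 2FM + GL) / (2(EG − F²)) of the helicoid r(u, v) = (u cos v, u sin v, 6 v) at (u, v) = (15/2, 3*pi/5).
H = 0

With E = 1, F = 0, G = u^2 + 36, L = 0, M = -6/sqrt(u^2 + 36), N = 0, assemble
  H = (EN − 2FM + GL) / (2(EG − F²)) = 0.
At (u, v) = (15/2, 3*pi/5): H = 0.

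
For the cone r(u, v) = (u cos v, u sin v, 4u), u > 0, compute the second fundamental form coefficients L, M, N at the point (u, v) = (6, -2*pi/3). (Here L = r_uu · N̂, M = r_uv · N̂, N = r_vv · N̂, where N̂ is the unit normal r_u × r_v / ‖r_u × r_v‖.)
L = 0;  M = 0;  N = 24*sqrt(17)/17

Compute the unit normal N̂(u, v) = (-4*sqrt(17)*u*cos(v)/(17*Abs(u)), -4*sqrt(17)*u*sin(v)/(17*Abs(u)), sqrt(17)*u/(17*Abs(u))), and the second partials r_uu, r_uv, r_vv. Take dot products:
  L(u, v) = r_uu · N̂ = 0,
  M(u, v) = r_uv · N̂ = 0,
  N(u, v) = r_vv · N̂ = 4*sqrt(17)*u^2/(17*Abs(u)).
Evaluating at (u, v) = (6, -2*pi/3):
  L = 0, M = 0, N = 24*sqrt(17)/17.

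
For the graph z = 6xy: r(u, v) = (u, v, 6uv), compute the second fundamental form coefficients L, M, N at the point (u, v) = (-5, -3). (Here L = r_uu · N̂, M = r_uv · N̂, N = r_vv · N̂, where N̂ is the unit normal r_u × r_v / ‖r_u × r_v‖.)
L = 0;  M = 6/35;  N = 0

Compute the unit normal N̂(u, v) = (-6*v/sqrt(36*u^2 + 36*v^2 + 1), -6*u/sqrt(36*u^2 + 36*v^2 + 1), 1/sqrt(36*u^2 + 36*v^2 + 1)), and the second partials r_uu, r_uv, r_vv. Take dot products:
  L(u, v) = r_uu · N̂ = 0,
  M(u, v) = r_uv · N̂ = 6/sqrt(36*u^2 + 36*v^2 + 1),
  N(u, v) = r_vv · N̂ = 0.
Evaluating at (u, v) = (-5, -3):
  L = 0, M = 6/35, N = 0.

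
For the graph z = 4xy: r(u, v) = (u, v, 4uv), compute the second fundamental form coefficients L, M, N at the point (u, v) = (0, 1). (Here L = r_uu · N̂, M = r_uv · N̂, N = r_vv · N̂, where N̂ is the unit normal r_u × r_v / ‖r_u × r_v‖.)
L = 0;  M = 4*sqrt(17)/17;  N = 0

Compute the unit normal N̂(u, v) = (-4*v/sqrt(16*u^2 + 16*v^2 + 1), -4*u/sqrt(16*u^2 + 16*v^2 + 1), 1/sqrt(16*u^2 + 16*v^2 + 1)), and the second partials r_uu, r_uv, r_vv. Take dot products:
  L(u, v) = r_uu · N̂ = 0,
  M(u, v) = r_uv · N̂ = 4/sqrt(16*u^2 + 16*v^2 + 1),
  N(u, v) = r_vv · N̂ = 0.
Evaluating at (u, v) = (0, 1):
  L = 0, M = 4*sqrt(17)/17, N = 0.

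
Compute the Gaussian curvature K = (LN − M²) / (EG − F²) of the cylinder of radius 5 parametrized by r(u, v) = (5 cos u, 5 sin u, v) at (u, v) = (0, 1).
K = 0

Coefficients of the first fundamental form: E = 25, F = 0, G = 1.
Coefficients of the second fundamental form: L = -5, M = 0, N = 0.
Assemble K = (LN − M²)/(EG − F²) = 0. At (u, v) = (0, 1): K = 0.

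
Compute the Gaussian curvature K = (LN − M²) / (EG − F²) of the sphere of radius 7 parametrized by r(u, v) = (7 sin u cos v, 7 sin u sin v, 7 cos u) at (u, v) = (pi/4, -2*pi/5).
K = 1/49

Coefficients of the first fundamental form: E = 49, F = 0, G = 49*sin(u)^2.
Coefficients of the second fundamental form: L = -7*sin(u)/Abs(sin(u)), M = 0, N = -7*sin(u)^3/Abs(sin(u)).
Assemble K = (LN − M²)/(EG − F²) = 1/49. At (u, v) = (pi/4, -2*pi/5): K = 1/49.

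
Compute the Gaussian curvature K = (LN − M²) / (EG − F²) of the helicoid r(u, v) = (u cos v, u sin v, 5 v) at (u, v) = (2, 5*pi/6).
K = -25/841

Coefficients of the first fundamental form: E = 1, F = 0, G = u^2 + 25.
Coefficients of the second fundamental form: L = 0, M = -5/sqrt(u^2 + 25), N = 0.
Assemble K = (LN − M²)/(EG − F²) = -25/(u^2 + 25)^2. At (u, v) = (2, 5*pi/6): K = -25/841.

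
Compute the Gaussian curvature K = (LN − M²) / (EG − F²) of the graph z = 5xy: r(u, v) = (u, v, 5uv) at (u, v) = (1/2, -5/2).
K = -100/106929

Coefficients of the first fundamental form: E = 25*v^2 + 1, F = 25*u*v, G = 25*u^2 + 1.
Coefficients of the second fundamental form: L = 0, M = 5/sqrt(25*u^2 + 25*v^2 + 1), N = 0.
Assemble K = (LN − M²)/(EG − F²) = -25/(625*u^4 + 1250*u^2*v^2 + 50*u^2 + 625*v^4 + 50*v^2 + 1). At (u, v) = (1/2, -5/2): K = -100/106929.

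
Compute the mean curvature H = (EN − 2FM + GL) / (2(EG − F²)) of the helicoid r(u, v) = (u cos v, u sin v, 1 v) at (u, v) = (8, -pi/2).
H = 0

With E = 1, F = 0, G = u^2 + 1, L = 0, M = -1/sqrt(u^2 + 1), N = 0, assemble
  H = (EN − 2FM + GL) / (2(EG − F²)) = 0.
At (u, v) = (8, -pi/2): H = 0.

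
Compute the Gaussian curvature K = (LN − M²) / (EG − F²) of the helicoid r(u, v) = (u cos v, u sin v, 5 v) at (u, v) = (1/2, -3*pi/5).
K = -400/10201

Coefficients of the first fundamental form: E = 1, F = 0, G = u^2 + 25.
Coefficients of the second fundamental form: L = 0, M = -5/sqrt(u^2 + 25), N = 0.
Assemble K = (LN − M²)/(EG − F²) = -25/(u^2 + 25)^2. At (u, v) = (1/2, -3*pi/5): K = -400/10201.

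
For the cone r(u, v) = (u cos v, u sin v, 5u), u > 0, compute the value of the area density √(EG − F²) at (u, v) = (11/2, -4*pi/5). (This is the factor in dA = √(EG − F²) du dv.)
√(EG − F²)|_{(11/2, -4*pi/5)} = 11*sqrt(26)/2

E = 26, F = 0, G = u^2, so EG − F² = 26*u^2. Taking the positive square root: √(EG − F²) = sqrt(26)*Abs(u). At (u, v) = (11/2, -4*pi/5): 11*sqrt(26)/2.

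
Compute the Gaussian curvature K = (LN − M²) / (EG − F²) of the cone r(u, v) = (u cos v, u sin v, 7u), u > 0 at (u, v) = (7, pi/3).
K = 0

Coefficients of the first fundamental form: E = 50, F = 0, G = u^2.
Coefficients of the second fundamental form: L = 0, M = 0, N = 7*sqrt(2)*u^2/(10*Abs(u)).
Assemble K = (LN − M²)/(EG − F²) = 0. At (u, v) = (7, pi/3): K = 0.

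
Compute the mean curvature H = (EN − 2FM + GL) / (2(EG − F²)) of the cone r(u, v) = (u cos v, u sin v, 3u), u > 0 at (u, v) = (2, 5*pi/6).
H = 3*sqrt(10)/40

With E = 10, F = 0, G = u^2, L = 0, M = 0, N = 3*sqrt(10)*u^2/(10*Abs(u)), assemble
  H = (EN − 2FM + GL) / (2(EG − F²)) = 3*sqrt(10)/(20*Abs(u)).
At (u, v) = (2, 5*pi/6): H = 3*sqrt(10)/40.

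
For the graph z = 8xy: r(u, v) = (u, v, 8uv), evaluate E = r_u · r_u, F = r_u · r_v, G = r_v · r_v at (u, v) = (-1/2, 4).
E = 1025;  F = -128;  G = 17

Partials: r_u = (1, 0, 8*v), r_v = (0, 1, 8*u). As functions of (u, v):
  E = r_u · r_u = 64*v^2 + 1,
  F = r_u · r_v = 64*u*v,
  G = r_v · r_v = 64*u^2 + 1.
Evaluating at (u, v) = (-1/2, 4): E = 1025, F = -128, G = 17.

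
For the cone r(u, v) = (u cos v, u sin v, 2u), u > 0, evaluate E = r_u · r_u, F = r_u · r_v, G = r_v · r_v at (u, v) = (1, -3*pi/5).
E = 5;  F = 0;  G = 1

Partials: r_u = (cos(v), sin(v), 2), r_v = (-u*sin(v), u*cos(v), 0). As functions of (u, v):
  E = r_u · r_u = 5,
  F = r_u · r_v = 0,
  G = r_v · r_v = u^2.
Evaluating at (u, v) = (1, -3*pi/5): E = 5, F = 0, G = 1.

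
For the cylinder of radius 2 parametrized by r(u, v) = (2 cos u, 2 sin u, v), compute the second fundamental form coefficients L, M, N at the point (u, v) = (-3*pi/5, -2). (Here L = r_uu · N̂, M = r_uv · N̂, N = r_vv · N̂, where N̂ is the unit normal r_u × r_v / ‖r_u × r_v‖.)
L = -2;  M = 0;  N = 0

Compute the unit normal N̂(u, v) = (cos(u), sin(u), 0), and the second partials r_uu, r_uv, r_vv. Take dot products:
  L(u, v) = r_uu · N̂ = -2,
  M(u, v) = r_uv · N̂ = 0,
  N(u, v) = r_vv · N̂ = 0.
Evaluating at (u, v) = (-3*pi/5, -2):
  L = -2, M = 0, N = 0.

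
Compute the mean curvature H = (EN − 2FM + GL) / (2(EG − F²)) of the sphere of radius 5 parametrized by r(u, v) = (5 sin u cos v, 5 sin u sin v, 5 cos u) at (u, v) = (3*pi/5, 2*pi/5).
H = -1/5

With E = 25, F = 0, G = 25*sin(u)^2, L = -5*sin(u)/Abs(sin(u)), M = 0, N = -5*sin(u)^3/Abs(sin(u)), assemble
  H = (EN − 2FM + GL) / (2(EG − F²)) = -sin(u)/(5*Abs(sin(u))).
At (u, v) = (3*pi/5, 2*pi/5): H = -1/5.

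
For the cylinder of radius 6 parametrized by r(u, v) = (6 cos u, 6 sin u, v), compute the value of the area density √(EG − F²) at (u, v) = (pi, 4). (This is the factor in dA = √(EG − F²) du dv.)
√(EG − F²)|_{(pi, 4)} = 6

E = 36, F = 0, G = 1, so EG − F² = 36. Taking the positive square root: √(EG − F²) = 6. At (u, v) = (pi, 4): 6.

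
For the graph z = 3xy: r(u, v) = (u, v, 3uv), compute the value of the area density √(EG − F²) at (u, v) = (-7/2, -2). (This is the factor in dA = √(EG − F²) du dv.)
√(EG − F²)|_{(-7/2, -2)} = sqrt(589)/2

E = 9*v^2 + 1, F = 9*u*v, G = 9*u^2 + 1, so EG − F² = 9*u^2 + 9*v^2 + 1. Taking the positive square root: √(EG − F²) = sqrt(9*u^2 + 9*v^2 + 1). At (u, v) = (-7/2, -2): sqrt(589)/2.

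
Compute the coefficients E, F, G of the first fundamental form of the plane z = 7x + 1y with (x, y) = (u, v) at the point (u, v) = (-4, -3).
E = 50;  F = 7;  G = 2

Partials: r_u = (1, 0, 7), r_v = (0, 1, 1). As functions of (u, v):
  E = r_u · r_u = 50,
  F = r_u · r_v = 7,
  G = r_v · r_v = 2.
Evaluating at (u, v) = (-4, -3): E = 50, F = 7, G = 2.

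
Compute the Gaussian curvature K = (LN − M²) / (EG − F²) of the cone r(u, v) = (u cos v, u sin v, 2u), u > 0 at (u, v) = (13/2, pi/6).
K = 0

Coefficients of the first fundamental form: E = 5, F = 0, G = u^2.
Coefficients of the second fundamental form: L = 0, M = 0, N = 2*sqrt(5)*u^2/(5*Abs(u)).
Assemble K = (LN − M²)/(EG − F²) = 0. At (u, v) = (13/2, pi/6): K = 0.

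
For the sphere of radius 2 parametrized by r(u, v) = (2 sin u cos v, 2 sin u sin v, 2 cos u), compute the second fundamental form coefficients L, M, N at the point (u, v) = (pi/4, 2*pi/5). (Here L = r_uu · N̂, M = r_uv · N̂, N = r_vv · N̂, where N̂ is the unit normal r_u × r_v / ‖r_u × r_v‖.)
L = -2;  M = 0;  N = -1

Compute the unit normal N̂(u, v) = (sin(u)^2*cos(v)/Abs(sin(u)), sin(u)^2*sin(v)/Abs(sin(u)), sin(2*u)/(2*Abs(sin(u)))), and the second partials r_uu, r_uv, r_vv. Take dot products:
  L(u, v) = r_uu · N̂ = -2*sin(u)/Abs(sin(u)),
  M(u, v) = r_uv · N̂ = 0,
  N(u, v) = r_vv · N̂ = -2*sin(u)^3/Abs(sin(u)).
Evaluating at (u, v) = (pi/4, 2*pi/5):
  L = -2, M = 0, N = -1.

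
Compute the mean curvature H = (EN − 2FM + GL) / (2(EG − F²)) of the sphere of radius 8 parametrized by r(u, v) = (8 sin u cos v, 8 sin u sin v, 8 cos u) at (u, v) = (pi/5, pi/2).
H = -1/8

With E = 64, F = 0, G = 64*sin(u)^2, L = -8*sin(u)/Abs(sin(u)), M = 0, N = -8*sin(u)^3/Abs(sin(u)), assemble
  H = (EN − 2FM + GL) / (2(EG − F²)) = -sin(u)/(8*Abs(sin(u))).
At (u, v) = (pi/5, pi/2): H = -1/8.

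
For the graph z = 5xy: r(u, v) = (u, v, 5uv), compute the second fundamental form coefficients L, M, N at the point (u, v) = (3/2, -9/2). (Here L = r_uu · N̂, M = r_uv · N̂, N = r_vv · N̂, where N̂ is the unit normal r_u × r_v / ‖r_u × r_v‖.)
L = 0;  M = 5*sqrt(46)/161;  N = 0

Compute the unit normal N̂(u, v) = (-5*v/sqrt(25*u^2 + 25*v^2 + 1), -5*u/sqrt(25*u^2 + 25*v^2 + 1), 1/sqrt(25*u^2 + 25*v^2 + 1)), and the second partials r_uu, r_uv, r_vv. Take dot products:
  L(u, v) = r_uu · N̂ = 0,
  M(u, v) = r_uv · N̂ = 5/sqrt(25*u^2 + 25*v^2 + 1),
  N(u, v) = r_vv · N̂ = 0.
Evaluating at (u, v) = (3/2, -9/2):
  L = 0, M = 5*sqrt(46)/161, N = 0.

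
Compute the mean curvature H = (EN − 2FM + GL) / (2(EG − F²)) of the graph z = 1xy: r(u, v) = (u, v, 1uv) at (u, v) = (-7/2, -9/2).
H = -63*sqrt(134)/8978

With E = v^2 + 1, F = u*v, G = u^2 + 1, L = 0, M = 1/sqrt(u^2 + v^2 + 1), N = 0, assemble
  H = (EN − 2FM + GL) / (2(EG − F²)) = -u*v/(u^2 + v^2 + 1)^(3/2).
At (u, v) = (-7/2, -9/2): H = -63*sqrt(134)/8978.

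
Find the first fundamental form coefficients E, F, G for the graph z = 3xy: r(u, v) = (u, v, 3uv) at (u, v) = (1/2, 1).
E = 10;  F = 9/2;  G = 13/4

Partials: r_u = (1, 0, 3*v), r_v = (0, 1, 3*u). As functions of (u, v):
  E = r_u · r_u = 9*v^2 + 1,
  F = r_u · r_v = 9*u*v,
  G = r_v · r_v = 9*u^2 + 1.
Evaluating at (u, v) = (1/2, 1): E = 10, F = 9/2, G = 13/4.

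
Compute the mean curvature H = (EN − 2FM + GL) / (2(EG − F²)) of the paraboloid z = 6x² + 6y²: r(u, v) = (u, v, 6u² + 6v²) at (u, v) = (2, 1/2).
H = 3684*sqrt(613)/375769

With E = 144*u^2 + 1, F = 144*u*v, G = 144*v^2 + 1, L = 12/sqrt(144*u^2 + 144*v^2 + 1), M = 0, N = 12/sqrt(144*u^2 + 144*v^2 + 1), assemble
  H = (EN − 2FM + GL) / (2(EG − F²)) = 12*(72*u^2 + 72*v^2 + 1)/(144*u^2 + 144*v^2 + 1)^(3/2).
At (u, v) = (2, 1/2): H = 3684*sqrt(613)/375769.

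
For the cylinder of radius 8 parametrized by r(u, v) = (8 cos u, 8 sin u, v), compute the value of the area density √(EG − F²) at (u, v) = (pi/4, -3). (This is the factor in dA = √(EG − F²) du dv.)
√(EG − F²)|_{(pi/4, -3)} = 8

E = 64, F = 0, G = 1, so EG − F² = 64. Taking the positive square root: √(EG − F²) = 8. At (u, v) = (pi/4, -3): 8.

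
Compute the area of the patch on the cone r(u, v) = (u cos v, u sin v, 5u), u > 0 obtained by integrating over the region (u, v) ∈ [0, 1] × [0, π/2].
Area = sqrt(26)*pi/4

Area = ∫∫ √(EG − F²) du dv with √(EG − F²) = sqrt(26)*Abs(u). Integrating over [0, 1] × [0, π/2] gives sqrt(26)*pi/4.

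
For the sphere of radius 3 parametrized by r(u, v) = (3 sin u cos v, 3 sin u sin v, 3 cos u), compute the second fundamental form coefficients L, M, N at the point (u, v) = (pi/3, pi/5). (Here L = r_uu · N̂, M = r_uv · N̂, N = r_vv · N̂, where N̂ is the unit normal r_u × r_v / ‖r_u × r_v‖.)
L = -3;  M = 0;  N = -9/4

Compute the unit normal N̂(u, v) = (sin(u)^2*cos(v)/Abs(sin(u)), sin(u)^2*sin(v)/Abs(sin(u)), sin(2*u)/(2*Abs(sin(u)))), and the second partials r_uu, r_uv, r_vv. Take dot products:
  L(u, v) = r_uu · N̂ = -3*sin(u)/Abs(sin(u)),
  M(u, v) = r_uv · N̂ = 0,
  N(u, v) = r_vv · N̂ = -3*sin(u)^3/Abs(sin(u)).
Evaluating at (u, v) = (pi/3, pi/5):
  L = -3, M = 0, N = -9/4.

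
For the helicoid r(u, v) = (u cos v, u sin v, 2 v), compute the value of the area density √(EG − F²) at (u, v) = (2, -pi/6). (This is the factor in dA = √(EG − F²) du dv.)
√(EG − F²)|_{(2, -pi/6)} = 2*sqrt(2)

E = 1, F = 0, G = u^2 + 4, so EG − F² = u^2 + 4. Taking the positive square root: √(EG − F²) = sqrt(u^2 + 4). At (u, v) = (2, -pi/6): 2*sqrt(2).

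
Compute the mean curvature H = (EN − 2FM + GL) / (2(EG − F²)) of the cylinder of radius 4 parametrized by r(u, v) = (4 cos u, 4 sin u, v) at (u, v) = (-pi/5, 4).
H = -1/8

With E = 16, F = 0, G = 1, L = -4, M = 0, N = 0, assemble
  H = (EN − 2FM + GL) / (2(EG − F²)) = -1/8.
At (u, v) = (-pi/5, 4): H = -1/8.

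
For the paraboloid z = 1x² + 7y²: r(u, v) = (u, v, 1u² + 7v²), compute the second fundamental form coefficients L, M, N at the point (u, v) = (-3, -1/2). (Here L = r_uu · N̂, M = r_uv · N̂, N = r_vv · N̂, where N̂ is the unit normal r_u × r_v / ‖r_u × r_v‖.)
L = sqrt(86)/43;  M = 0;  N = 7*sqrt(86)/43

Compute the unit normal N̂(u, v) = (-2*u/sqrt(4*u^2 + 196*v^2 + 1), -14*v/sqrt(4*u^2 + 196*v^2 + 1), 1/sqrt(4*u^2 + 196*v^2 + 1)), and the second partials r_uu, r_uv, r_vv. Take dot products:
  L(u, v) = r_uu · N̂ = 2/sqrt(4*u^2 + 196*v^2 + 1),
  M(u, v) = r_uv · N̂ = 0,
  N(u, v) = r_vv · N̂ = 14/sqrt(4*u^2 + 196*v^2 + 1).
Evaluating at (u, v) = (-3, -1/2):
  L = sqrt(86)/43, M = 0, N = 7*sqrt(86)/43.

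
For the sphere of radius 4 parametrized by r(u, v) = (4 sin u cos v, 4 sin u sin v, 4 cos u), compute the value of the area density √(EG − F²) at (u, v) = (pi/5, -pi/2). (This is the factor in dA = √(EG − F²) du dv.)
√(EG − F²)|_{(pi/5, -pi/2)} = 4*sqrt(10 - 2*sqrt(5))

E = 16, F = 0, G = 16*sin(u)^2, so EG − F² = 256*sin(u)^2. Taking the positive square root: √(EG − F²) = 16*Abs(sin(u)). At (u, v) = (pi/5, -pi/2): 4*sqrt(10 - 2*sqrt(5)).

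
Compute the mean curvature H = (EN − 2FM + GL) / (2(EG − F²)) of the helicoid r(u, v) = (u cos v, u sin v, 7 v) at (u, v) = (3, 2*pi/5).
H = 0

With E = 1, F = 0, G = u^2 + 49, L = 0, M = -7/sqrt(u^2 + 49), N = 0, assemble
  H = (EN − 2FM + GL) / (2(EG − F²)) = 0.
At (u, v) = (3, 2*pi/5): H = 0.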